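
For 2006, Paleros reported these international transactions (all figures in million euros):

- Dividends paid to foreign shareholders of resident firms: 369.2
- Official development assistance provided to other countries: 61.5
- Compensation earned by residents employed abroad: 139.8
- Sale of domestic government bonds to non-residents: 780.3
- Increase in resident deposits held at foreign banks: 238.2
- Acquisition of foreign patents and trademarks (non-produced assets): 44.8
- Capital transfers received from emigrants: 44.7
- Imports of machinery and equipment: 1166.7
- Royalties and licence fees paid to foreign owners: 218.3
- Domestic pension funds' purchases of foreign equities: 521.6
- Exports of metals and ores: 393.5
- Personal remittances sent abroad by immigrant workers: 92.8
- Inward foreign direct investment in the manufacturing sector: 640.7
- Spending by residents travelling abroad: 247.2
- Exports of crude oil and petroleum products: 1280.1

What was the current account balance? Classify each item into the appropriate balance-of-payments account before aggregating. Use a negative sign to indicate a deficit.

Goods: 1280.1 + 393.5 - 1166.7 = 506.9
Services: -218.3 - 247.2 = -465.5
Primary income: -369.2 + 139.8 = -229.4
Secondary income: -92.8 - 61.5 = -154.3
Current account = 506.9 + (-465.5) + (-229.4) + (-154.3) = -342.3
(Excluded from the current account — financial account: sale of domestic government bonds to non-residents 780.3, increase in resident deposits held at foreign banks 238.2, domestic pension funds' purchases of foreign equities 521.6, inward foreign direct investment in the manufacturing sector 640.7; capital account: acquisition of foreign patents and trademarks (non-produced assets) 44.8, capital transfers received from emigrants 44.7.)

-342.3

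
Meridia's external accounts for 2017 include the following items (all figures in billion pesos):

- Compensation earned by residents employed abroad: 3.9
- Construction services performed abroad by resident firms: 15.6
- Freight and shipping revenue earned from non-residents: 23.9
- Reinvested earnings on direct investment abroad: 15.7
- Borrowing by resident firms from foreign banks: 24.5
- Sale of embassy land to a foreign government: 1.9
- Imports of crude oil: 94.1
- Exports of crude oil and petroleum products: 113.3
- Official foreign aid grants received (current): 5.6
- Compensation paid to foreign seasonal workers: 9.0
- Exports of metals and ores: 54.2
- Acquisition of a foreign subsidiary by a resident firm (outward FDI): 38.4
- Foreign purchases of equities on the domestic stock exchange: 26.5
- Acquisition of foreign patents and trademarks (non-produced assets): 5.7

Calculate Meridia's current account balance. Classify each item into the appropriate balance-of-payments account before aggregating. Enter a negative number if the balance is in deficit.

129.1

Goods: 54.2 - 94.1 + 113.3 = 73.4
Services: 23.9 + 15.6 = 39.5
Primary income: 3.9 - 9.0 + 15.7 = 10.6
Secondary income: 5.6
Current account = 73.4 + 39.5 + 10.6 + 5.6 = 129.1
(Excluded from the current account — financial account: borrowing by resident firms from foreign banks 24.5, acquisition of a foreign subsidiary by a resident firm (outward FDI) 38.4, foreign purchases of equities on the domestic stock exchange 26.5; capital account: sale of embassy land to a foreign government 1.9, acquisition of foreign patents and trademarks (non-produced assets) 5.7.)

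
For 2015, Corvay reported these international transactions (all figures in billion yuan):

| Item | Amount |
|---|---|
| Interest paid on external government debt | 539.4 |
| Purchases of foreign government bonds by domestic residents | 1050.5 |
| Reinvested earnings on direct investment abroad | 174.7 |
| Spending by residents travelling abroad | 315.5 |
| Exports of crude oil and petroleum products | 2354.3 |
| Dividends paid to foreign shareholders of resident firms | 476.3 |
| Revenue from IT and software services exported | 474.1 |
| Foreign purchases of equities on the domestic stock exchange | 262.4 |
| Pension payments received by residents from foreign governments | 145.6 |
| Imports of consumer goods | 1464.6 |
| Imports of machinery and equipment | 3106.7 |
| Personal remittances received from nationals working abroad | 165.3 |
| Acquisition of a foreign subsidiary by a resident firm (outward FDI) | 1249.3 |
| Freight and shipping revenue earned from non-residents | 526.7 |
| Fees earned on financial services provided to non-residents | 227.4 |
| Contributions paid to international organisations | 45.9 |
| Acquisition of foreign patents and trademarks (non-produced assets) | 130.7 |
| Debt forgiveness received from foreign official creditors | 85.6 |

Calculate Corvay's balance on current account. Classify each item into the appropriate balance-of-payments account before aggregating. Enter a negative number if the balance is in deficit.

Goods: -1464.6 - 3106.7 + 2354.3 = -2217.0
Services: -315.5 + 526.7 + 474.1 + 227.4 = 912.7
Primary income: -476.3 + 174.7 - 539.4 = -841.0
Secondary income: -45.9 + 165.3 + 145.6 = 265.0
Current account = (-2217.0) + 912.7 + (-841.0) + 265.0 = -1880.3
(Excluded from the current account — financial account: purchases of foreign government bonds by domestic residents 1050.5, foreign purchases of equities on the domestic stock exchange 262.4, acquisition of a foreign subsidiary by a resident firm (outward FDI) 1249.3; capital account: acquisition of foreign patents and trademarks (non-produced assets) 130.7, debt forgiveness received from foreign official creditors 85.6.)

-1880.3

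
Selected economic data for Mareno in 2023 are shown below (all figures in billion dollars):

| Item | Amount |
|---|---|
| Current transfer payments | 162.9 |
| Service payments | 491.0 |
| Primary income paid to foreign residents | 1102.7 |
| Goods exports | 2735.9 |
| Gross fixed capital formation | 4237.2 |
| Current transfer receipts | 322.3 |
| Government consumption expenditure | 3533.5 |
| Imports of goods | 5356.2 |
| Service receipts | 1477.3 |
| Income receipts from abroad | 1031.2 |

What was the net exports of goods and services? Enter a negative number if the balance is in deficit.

-1634.0

Goods balance = 2735.9 - 5356.2 = -2620.3
Services balance = 1477.3 - 491.0 = 986.3
Trade balance (goods + services) = -2620.3 + 986.3 = -1634.0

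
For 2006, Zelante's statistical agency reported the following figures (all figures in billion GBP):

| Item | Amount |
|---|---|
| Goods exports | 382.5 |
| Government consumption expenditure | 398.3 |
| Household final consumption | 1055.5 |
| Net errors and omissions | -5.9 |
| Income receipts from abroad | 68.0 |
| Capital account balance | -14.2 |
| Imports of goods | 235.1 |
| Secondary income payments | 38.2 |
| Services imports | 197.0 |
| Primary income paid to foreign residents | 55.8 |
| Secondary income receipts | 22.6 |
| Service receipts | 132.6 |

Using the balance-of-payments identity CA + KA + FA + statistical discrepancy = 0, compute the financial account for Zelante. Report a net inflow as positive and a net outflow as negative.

Goods balance = 382.5 - 235.1 = 147.4
Services balance = 132.6 - 197.0 = -64.4
Trade balance (goods + services) = 147.4 + (-64.4) = 83.0
Net primary income = 68.0 - 55.8 = 12.2
Net secondary income = 22.6 - 38.2 = -15.6
Current account = 83.0 + 12.2 + (-15.6) = 79.6
Financial account = -(79.6 + (-14.2) + (-5.9)) = -59.5

-59.5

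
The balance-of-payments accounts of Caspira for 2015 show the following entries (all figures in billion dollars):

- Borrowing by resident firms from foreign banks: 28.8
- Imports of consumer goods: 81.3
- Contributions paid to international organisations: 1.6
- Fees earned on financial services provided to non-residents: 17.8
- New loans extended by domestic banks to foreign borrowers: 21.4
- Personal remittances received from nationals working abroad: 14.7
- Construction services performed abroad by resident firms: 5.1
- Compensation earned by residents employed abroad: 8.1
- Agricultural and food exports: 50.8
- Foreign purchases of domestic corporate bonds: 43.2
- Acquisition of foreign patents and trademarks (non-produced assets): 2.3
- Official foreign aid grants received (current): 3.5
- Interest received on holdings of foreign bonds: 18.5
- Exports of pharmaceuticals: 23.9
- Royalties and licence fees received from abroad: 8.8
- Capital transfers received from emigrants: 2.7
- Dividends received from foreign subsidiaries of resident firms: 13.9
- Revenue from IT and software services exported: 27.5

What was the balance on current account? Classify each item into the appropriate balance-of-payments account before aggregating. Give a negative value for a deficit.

Goods: -81.3 + 23.9 + 50.8 = -6.6
Services: 5.1 + 17.8 + 27.5 + 8.8 = 59.2
Primary income: 8.1 + 18.5 + 13.9 = 40.5
Secondary income: 3.5 + 14.7 - 1.6 = 16.6
Current account = (-6.6) + 59.2 + 40.5 + 16.6 = 109.7
(Excluded from the current account — financial account: borrowing by resident firms from foreign banks 28.8, new loans extended by domestic banks to foreign borrowers 21.4, foreign purchases of domestic corporate bonds 43.2; capital account: acquisition of foreign patents and trademarks (non-produced assets) 2.3, capital transfers received from emigrants 2.7.)

109.7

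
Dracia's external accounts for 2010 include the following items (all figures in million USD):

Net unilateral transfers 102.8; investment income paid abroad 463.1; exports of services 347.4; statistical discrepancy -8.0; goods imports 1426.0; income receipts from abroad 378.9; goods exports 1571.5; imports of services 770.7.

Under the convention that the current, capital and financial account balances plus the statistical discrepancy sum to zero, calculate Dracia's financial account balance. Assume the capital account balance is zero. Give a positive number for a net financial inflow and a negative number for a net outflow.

267.2

Goods balance = 1571.5 - 1426.0 = 145.5
Services balance = 347.4 - 770.7 = -423.3
Trade balance (goods + services) = 145.5 + (-423.3) = -277.8
Net primary income = 378.9 - 463.1 = -84.2
Net secondary income = 102.8
Current account = -277.8 + (-84.2) + 102.8 = -259.2
Financial account = -(-259.2 + (-8.0)) = 267.2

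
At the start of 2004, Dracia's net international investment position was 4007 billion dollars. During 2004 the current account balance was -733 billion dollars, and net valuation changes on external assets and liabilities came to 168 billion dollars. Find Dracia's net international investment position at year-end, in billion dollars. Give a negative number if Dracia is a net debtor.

Change in NIIP = current account + net valuation change = -733 + 168 = -565
End-of-year NIIP = 4007 + (-565) = 3442

3442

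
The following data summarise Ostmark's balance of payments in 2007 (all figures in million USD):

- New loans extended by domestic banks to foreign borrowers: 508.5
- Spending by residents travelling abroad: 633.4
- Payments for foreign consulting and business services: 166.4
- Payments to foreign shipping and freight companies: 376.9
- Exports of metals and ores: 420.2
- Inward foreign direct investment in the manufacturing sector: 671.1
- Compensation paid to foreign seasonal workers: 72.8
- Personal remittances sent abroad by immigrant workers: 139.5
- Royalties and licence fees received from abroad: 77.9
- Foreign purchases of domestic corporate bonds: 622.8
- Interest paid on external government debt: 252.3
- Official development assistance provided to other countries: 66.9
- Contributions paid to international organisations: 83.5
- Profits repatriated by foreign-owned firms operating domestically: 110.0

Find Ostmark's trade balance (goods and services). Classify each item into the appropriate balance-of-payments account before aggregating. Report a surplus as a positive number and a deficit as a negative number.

-678.6

Goods: 420.2
Services: -166.4 + 77.9 - 376.9 - 633.4 = -1098.8
Trade balance = 420.2 + (-1098.8) = -678.6
(Excluded from the trade balance — financial account: new loans extended by domestic banks to foreign borrowers 508.5, inward foreign direct investment in the manufacturing sector 671.1, foreign purchases of domestic corporate bonds 622.8; primary income: compensation paid to foreign seasonal workers 72.8, interest paid on external government debt 252.3, profits repatriated by foreign-owned firms operating domestically 110.0; secondary income: personal remittances sent abroad by immigrant workers 139.5, official development assistance provided to other countries 66.9, contributions paid to international organisations 83.5.)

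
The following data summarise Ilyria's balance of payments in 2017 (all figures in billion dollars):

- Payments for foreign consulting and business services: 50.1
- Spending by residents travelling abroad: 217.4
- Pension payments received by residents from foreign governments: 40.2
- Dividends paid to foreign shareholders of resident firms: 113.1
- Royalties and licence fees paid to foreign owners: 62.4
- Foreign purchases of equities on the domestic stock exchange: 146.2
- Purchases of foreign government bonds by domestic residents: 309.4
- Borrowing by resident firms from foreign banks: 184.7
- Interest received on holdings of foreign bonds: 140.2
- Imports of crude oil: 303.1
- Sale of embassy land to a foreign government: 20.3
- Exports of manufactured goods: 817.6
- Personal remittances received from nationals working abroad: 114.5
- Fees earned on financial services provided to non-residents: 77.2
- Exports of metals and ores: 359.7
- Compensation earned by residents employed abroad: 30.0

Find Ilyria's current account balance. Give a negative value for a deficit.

833.3

Goods: 359.7 + 817.6 - 303.1 = 874.2
Services: -217.4 - 50.1 - 62.4 + 77.2 = -252.7
Primary income: -113.1 + 30.0 + 140.2 = 57.1
Secondary income: 114.5 + 40.2 = 154.7
Current account = 874.2 + (-252.7) + 57.1 + 154.7 = 833.3
(Excluded from the current account — financial account: foreign purchases of equities on the domestic stock exchange 146.2, purchases of foreign government bonds by domestic residents 309.4, borrowing by resident firms from foreign banks 184.7; capital account: sale of embassy land to a foreign government 20.3.)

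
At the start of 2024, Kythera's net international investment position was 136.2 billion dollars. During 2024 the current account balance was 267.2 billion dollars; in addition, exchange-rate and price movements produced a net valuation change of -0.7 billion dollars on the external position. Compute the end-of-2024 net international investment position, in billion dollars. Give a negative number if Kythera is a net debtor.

402.7

Change in NIIP = current account + net valuation change = 267.2 + (-0.7) = 266.5
End-of-year NIIP = 136.2 + 266.5 = 402.7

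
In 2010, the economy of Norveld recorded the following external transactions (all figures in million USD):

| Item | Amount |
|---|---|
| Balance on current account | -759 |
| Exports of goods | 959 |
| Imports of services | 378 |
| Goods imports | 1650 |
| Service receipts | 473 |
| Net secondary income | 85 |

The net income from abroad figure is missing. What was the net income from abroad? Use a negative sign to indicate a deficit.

-248

Current account = goods balance + services balance + net primary income + net secondary income
Sum of the known components = -511
Net income from abroad = CA - (known components) = -759 - (-511) = -248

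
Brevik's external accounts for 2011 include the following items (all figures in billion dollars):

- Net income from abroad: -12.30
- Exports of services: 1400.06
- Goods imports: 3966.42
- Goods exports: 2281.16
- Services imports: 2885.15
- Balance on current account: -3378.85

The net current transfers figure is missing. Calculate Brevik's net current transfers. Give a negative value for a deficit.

-196.20

Current account = goods balance + services balance + net primary income + net secondary income
Sum of the known components = -3182.65
Net current transfers = CA - (known components) = -3378.85 - (-3182.65) = -196.20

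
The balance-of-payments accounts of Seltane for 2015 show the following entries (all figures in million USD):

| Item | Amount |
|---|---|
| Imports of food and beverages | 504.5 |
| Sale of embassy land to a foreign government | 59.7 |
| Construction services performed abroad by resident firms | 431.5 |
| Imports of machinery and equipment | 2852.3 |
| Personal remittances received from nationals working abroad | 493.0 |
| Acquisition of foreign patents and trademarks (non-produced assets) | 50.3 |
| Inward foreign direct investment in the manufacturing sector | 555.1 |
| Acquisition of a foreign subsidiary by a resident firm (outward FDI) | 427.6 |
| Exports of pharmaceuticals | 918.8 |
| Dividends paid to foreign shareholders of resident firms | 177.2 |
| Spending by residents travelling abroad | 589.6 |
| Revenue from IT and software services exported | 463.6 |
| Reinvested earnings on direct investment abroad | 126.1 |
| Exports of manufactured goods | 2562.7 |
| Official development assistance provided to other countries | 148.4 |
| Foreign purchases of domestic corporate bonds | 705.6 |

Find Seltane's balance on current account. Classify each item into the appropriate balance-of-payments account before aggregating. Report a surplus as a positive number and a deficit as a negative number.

Goods: 2562.7 - 2852.3 - 504.5 + 918.8 = 124.7
Services: -589.6 + 463.6 + 431.5 = 305.5
Primary income: 126.1 - 177.2 = -51.1
Secondary income: 493.0 - 148.4 = 344.6
Current account = 124.7 + 305.5 + (-51.1) + 344.6 = 723.7
(Excluded from the current account — capital account: sale of embassy land to a foreign government 59.7, acquisition of foreign patents and trademarks (non-produced assets) 50.3; financial account: inward foreign direct investment in the manufacturing sector 555.1, acquisition of a foreign subsidiary by a resident firm (outward FDI) 427.6, foreign purchases of domestic corporate bonds 705.6.)

723.7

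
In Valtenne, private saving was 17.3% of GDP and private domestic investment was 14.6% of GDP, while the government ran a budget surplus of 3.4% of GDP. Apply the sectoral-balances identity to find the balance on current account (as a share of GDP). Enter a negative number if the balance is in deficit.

By the sectoral-balances identity, CA = (S_private - I) + (T - G).
Private balance = 17.3 - 14.6 = 2.7
Government balance (T - G) = 3.4
CA = 2.7 + 3.4 = 6.1

6.1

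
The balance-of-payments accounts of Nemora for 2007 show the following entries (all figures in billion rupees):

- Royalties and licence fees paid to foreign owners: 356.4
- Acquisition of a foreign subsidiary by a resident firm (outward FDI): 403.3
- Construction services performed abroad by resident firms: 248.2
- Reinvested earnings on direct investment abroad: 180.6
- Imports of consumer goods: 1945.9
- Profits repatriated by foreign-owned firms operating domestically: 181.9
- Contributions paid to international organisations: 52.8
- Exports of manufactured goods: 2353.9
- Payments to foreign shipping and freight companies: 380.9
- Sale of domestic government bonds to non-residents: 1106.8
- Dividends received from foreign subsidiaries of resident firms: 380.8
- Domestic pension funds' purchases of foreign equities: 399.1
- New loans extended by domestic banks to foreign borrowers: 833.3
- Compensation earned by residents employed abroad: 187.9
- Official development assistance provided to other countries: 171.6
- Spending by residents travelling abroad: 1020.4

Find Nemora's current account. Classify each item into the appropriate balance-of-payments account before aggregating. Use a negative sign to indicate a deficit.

-758.5

Goods: 2353.9 - 1945.9 = 408.0
Services: -1020.4 - 356.4 - 380.9 + 248.2 = -1509.5
Primary income: 187.9 - 181.9 + 180.6 + 380.8 = 567.4
Secondary income: -52.8 - 171.6 = -224.4
Current account = 408.0 + (-1509.5) + 567.4 + (-224.4) = -758.5
(Excluded from the current account — financial account: acquisition of a foreign subsidiary by a resident firm (outward FDI) 403.3, sale of domestic government bonds to non-residents 1106.8, domestic pension funds' purchases of foreign equities 399.1, new loans extended by domestic banks to foreign borrowers 833.3.)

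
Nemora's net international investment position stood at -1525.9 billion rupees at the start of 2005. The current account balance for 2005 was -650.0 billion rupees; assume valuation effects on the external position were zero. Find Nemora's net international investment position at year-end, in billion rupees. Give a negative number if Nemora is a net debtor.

-2175.9

With no valuation effects, change in NIIP = current account = -650.0
End-of-year NIIP = -1525.9 + (-650.0) = -2175.9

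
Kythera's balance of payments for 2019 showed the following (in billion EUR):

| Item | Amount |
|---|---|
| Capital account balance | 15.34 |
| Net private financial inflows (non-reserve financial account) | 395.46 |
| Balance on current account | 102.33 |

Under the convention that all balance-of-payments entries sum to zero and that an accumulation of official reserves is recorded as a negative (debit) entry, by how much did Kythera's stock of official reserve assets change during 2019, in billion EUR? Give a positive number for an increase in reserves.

513.13

Official reserve transactions balance = -(102.33 + 15.34 + 395.46) = -513.13
An accumulation of reserves is recorded as a debit (negative entry), so the change in the stock of reserves is the negative of that balance.
Change in official reserves = -(-513.13) = 513.13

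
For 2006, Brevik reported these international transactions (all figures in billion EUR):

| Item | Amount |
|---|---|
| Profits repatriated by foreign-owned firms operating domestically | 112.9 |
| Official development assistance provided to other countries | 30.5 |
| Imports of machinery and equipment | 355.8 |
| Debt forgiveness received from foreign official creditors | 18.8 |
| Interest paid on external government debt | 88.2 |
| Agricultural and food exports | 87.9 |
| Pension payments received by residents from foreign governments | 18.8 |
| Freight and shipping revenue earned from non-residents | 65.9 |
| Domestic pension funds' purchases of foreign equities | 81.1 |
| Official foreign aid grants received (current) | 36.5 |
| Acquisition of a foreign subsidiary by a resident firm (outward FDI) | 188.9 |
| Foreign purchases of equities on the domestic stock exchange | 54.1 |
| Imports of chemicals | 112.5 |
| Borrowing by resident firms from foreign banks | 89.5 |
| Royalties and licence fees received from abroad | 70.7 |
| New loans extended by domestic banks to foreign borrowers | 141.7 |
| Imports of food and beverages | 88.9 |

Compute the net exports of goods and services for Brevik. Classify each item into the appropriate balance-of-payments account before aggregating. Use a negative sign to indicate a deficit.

-332.7

Goods: 87.9 - 88.9 - 355.8 - 112.5 = -469.3
Services: 65.9 + 70.7 = 136.6
Trade balance = -469.3 + 136.6 = -332.7
(Excluded from the trade balance — primary income: profits repatriated by foreign-owned firms operating domestically 112.9, interest paid on external government debt 88.2; secondary income: official development assistance provided to other countries 30.5, pension payments received by residents from foreign governments 18.8, official foreign aid grants received (current) 36.5; capital account: debt forgiveness received from foreign official creditors 18.8; financial account: domestic pension funds' purchases of foreign equities 81.1, acquisition of a foreign subsidiary by a resident firm (outward FDI) 188.9, foreign purchases of equities on the domestic stock exchange 54.1, borrowing by resident firms from foreign banks 89.5, new loans extended by domestic banks to foreign borrowers 141.7.)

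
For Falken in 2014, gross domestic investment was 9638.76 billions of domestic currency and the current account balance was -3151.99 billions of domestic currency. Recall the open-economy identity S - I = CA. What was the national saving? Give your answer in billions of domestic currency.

S = I + CA = 9638.76 + (-3151.99) = 6486.77

6486.77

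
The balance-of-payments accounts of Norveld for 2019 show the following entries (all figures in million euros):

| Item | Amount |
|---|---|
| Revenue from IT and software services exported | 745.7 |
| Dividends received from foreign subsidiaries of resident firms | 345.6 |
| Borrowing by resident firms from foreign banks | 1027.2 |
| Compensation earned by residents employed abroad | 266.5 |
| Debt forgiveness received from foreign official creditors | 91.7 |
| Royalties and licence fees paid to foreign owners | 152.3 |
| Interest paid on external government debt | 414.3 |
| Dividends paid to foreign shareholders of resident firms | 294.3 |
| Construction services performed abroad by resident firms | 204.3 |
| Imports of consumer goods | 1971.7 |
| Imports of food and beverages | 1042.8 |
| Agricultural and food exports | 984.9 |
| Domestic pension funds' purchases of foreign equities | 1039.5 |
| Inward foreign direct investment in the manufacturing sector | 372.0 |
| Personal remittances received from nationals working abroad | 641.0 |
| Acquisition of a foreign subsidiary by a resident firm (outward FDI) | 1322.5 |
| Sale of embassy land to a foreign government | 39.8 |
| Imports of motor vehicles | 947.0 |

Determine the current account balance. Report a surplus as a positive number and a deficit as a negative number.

Goods: -1971.7 - 1042.8 - 947.0 + 984.9 = -2976.6
Services: 204.3 - 152.3 + 745.7 = 797.7
Primary income: 266.5 + 345.6 - 294.3 - 414.3 = -96.5
Secondary income: 641.0
Current account = (-2976.6) + 797.7 + (-96.5) + 641.0 = -1634.4
(Excluded from the current account — financial account: borrowing by resident firms from foreign banks 1027.2, domestic pension funds' purchases of foreign equities 1039.5, inward foreign direct investment in the manufacturing sector 372.0, acquisition of a foreign subsidiary by a resident firm (outward FDI) 1322.5; capital account: debt forgiveness received from foreign official creditors 91.7, sale of embassy land to a foreign government 39.8.)

-1634.4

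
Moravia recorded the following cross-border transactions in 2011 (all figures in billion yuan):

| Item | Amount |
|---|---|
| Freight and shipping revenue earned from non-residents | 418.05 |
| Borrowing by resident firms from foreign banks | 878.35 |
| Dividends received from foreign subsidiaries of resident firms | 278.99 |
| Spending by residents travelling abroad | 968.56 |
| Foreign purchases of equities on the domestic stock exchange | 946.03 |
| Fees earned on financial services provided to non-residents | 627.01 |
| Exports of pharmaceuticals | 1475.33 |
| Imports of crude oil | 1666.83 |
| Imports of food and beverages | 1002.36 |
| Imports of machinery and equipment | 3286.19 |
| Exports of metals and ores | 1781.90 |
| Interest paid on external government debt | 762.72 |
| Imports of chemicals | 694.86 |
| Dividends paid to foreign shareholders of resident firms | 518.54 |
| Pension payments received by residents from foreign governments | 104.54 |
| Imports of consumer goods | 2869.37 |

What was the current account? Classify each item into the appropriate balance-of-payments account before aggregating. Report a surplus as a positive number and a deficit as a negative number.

-7083.61

Goods: -2869.37 - 1666.83 - 694.86 - 1002.36 + 1475.33 + 1781.90 - 3286.19 = -6262.38
Services: 627.01 + 418.05 - 968.56 = 76.50
Primary income: -518.54 + 278.99 - 762.72 = -1002.27
Secondary income: 104.54
Current account = (-6262.38) + 76.50 + (-1002.27) + 104.54 = -7083.61
(Excluded from the current account — financial account: borrowing by resident firms from foreign banks 878.35, foreign purchases of equities on the domestic stock exchange 946.03.)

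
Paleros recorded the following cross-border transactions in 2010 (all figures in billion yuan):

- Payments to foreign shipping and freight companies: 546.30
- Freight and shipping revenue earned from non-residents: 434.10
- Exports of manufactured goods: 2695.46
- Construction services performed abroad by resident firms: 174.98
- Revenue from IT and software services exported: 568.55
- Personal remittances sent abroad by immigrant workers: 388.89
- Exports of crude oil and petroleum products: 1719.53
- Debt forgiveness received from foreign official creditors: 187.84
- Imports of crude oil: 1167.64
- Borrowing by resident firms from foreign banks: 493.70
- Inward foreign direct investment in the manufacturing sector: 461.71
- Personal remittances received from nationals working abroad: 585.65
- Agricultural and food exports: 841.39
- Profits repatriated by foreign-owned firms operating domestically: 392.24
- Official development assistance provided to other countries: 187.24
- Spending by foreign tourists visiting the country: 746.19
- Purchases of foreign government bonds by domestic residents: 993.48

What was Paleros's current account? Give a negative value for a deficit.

Goods: -1167.64 + 1719.53 + 2695.46 + 841.39 = 4088.74
Services: 568.55 + 434.10 - 546.30 + 174.98 + 746.19 = 1377.52
Primary income: -392.24
Secondary income: 585.65 - 187.24 - 388.89 = 9.52
Current account = 4088.74 + 1377.52 + (-392.24) + 9.52 = 5083.54
(Excluded from the current account — capital account: debt forgiveness received from foreign official creditors 187.84; financial account: borrowing by resident firms from foreign banks 493.70, inward foreign direct investment in the manufacturing sector 461.71, purchases of foreign government bonds by domestic residents 993.48.)

5083.54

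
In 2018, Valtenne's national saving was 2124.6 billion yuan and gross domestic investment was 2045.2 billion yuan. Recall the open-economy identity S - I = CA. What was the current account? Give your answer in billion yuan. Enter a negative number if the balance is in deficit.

79.4

CA = S - I = 2124.6 - 2045.2 = 79.4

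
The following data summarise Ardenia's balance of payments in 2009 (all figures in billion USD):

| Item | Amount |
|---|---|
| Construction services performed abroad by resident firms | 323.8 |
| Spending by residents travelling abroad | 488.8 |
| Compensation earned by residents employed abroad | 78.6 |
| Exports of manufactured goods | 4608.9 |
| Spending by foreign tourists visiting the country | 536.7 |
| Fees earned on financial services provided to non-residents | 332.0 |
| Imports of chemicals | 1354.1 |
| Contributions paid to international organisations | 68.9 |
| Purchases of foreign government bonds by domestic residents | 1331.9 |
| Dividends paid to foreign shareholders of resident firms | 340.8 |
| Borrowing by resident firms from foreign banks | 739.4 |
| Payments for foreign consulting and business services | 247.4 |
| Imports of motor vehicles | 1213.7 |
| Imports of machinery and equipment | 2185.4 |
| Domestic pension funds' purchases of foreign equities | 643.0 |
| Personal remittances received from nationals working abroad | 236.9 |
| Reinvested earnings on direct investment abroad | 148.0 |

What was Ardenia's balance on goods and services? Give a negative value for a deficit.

312.0

Goods: -2185.4 - 1354.1 - 1213.7 + 4608.9 = -144.3
Services: 536.7 + 332.0 + 323.8 - 247.4 - 488.8 = 456.3
Trade balance = -144.3 + 456.3 = 312.0
(Excluded from the trade balance — primary income: compensation earned by residents employed abroad 78.6, dividends paid to foreign shareholders of resident firms 340.8, reinvested earnings on direct investment abroad 148.0; secondary income: contributions paid to international organisations 68.9, personal remittances received from nationals working abroad 236.9; financial account: purchases of foreign government bonds by domestic residents 1331.9, borrowing by resident firms from foreign banks 739.4, domestic pension funds' purchases of foreign equities 643.0.)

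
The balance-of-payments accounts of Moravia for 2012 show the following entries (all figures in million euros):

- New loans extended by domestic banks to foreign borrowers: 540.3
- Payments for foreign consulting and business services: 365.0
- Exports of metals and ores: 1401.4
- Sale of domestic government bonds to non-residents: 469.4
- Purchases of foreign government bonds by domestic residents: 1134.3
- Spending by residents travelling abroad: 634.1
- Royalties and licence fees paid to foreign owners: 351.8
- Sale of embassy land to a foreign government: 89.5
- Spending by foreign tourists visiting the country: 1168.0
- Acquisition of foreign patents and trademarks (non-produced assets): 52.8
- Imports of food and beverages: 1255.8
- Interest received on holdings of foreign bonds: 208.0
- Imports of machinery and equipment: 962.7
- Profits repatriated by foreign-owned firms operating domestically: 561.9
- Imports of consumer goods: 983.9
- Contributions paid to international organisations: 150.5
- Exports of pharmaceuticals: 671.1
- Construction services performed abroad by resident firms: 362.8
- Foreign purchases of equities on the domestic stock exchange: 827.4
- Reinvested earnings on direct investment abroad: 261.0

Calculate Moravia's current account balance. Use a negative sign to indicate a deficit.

-1193.4

Goods: 671.1 + 1401.4 - 1255.8 - 983.9 - 962.7 = -1129.9
Services: -634.1 + 1168.0 + 362.8 - 351.8 - 365.0 = 179.9
Primary income: 261.0 - 561.9 + 208.0 = -92.9
Secondary income: -150.5
Current account = (-1129.9) + 179.9 + (-92.9) + (-150.5) = -1193.4
(Excluded from the current account — financial account: new loans extended by domestic banks to foreign borrowers 540.3, sale of domestic government bonds to non-residents 469.4, purchases of foreign government bonds by domestic residents 1134.3, foreign purchases of equities on the domestic stock exchange 827.4; capital account: sale of embassy land to a foreign government 89.5, acquisition of foreign patents and trademarks (non-produced assets) 52.8.)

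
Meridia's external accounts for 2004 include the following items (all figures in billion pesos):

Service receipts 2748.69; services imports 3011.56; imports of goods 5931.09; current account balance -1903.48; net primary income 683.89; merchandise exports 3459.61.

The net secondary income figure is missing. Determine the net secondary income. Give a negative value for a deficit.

146.98

Current account = goods balance + services balance + net primary income + net secondary income
Sum of the known components = -2050.46
Net secondary income = CA - (known components) = -1903.48 - (-2050.46) = 146.98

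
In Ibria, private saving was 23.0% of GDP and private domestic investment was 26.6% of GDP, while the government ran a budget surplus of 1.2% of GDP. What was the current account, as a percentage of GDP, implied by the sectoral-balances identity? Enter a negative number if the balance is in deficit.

By the sectoral-balances identity, CA = (S_private - I) + (T - G).
Private balance = 23.0 - 26.6 = -3.6
Government balance (T - G) = 1.2
CA = -3.6 + 1.2 = -2.4

-2.4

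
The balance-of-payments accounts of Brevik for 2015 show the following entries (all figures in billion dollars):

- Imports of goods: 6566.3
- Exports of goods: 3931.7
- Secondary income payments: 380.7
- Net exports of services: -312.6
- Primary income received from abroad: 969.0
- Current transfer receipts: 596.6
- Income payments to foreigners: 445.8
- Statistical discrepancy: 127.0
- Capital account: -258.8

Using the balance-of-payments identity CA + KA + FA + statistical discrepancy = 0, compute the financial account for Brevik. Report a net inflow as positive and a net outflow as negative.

2339.9

Goods balance = 3931.7 - 6566.3 = -2634.6
Services balance = -312.6
Trade balance (goods + services) = -2634.6 + (-312.6) = -2947.2
Net primary income = 969.0 - 445.8 = 523.2
Net secondary income = 596.6 - 380.7 = 215.9
Current account = -2947.2 + 523.2 + 215.9 = -2208.1
Financial account = -(-2208.1 + (-258.8) + 127.0) = 2339.9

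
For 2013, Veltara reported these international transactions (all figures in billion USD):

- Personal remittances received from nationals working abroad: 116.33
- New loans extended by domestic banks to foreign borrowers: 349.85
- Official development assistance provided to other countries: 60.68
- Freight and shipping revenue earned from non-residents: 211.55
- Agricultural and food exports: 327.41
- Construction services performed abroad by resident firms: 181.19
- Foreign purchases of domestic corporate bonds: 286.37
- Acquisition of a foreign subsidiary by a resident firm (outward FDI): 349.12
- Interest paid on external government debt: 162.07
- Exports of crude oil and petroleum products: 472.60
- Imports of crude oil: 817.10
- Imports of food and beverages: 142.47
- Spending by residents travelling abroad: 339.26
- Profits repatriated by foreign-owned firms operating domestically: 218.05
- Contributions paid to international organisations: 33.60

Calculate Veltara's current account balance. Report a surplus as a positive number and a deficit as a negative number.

-464.15

Goods: 472.60 + 327.41 - 817.10 - 142.47 = -159.56
Services: 181.19 - 339.26 + 211.55 = 53.48
Primary income: -162.07 - 218.05 = -380.12
Secondary income: 116.33 - 60.68 - 33.60 = 22.05
Current account = (-159.56) + 53.48 + (-380.12) + 22.05 = -464.15
(Excluded from the current account — financial account: new loans extended by domestic banks to foreign borrowers 349.85, foreign purchases of domestic corporate bonds 286.37, acquisition of a foreign subsidiary by a resident firm (outward FDI) 349.12.)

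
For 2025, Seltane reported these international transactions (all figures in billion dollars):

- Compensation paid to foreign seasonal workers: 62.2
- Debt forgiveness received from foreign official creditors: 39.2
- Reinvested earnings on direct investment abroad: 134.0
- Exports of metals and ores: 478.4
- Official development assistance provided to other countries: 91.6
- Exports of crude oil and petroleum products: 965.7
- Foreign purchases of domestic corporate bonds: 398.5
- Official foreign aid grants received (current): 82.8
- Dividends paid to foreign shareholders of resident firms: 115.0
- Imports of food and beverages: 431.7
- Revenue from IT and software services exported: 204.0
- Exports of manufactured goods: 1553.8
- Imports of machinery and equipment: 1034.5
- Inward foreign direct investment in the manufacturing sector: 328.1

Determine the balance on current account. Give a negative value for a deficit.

1683.7

Goods: -1034.5 + 478.4 + 1553.8 + 965.7 - 431.7 = 1531.7
Services: 204.0
Primary income: -62.2 - 115.0 + 134.0 = -43.2
Secondary income: 82.8 - 91.6 = -8.8
Current account = 1531.7 + 204.0 + (-43.2) + (-8.8) = 1683.7
(Excluded from the current account — capital account: debt forgiveness received from foreign official creditors 39.2; financial account: foreign purchases of domestic corporate bonds 398.5, inward foreign direct investment in the manufacturing sector 328.1.)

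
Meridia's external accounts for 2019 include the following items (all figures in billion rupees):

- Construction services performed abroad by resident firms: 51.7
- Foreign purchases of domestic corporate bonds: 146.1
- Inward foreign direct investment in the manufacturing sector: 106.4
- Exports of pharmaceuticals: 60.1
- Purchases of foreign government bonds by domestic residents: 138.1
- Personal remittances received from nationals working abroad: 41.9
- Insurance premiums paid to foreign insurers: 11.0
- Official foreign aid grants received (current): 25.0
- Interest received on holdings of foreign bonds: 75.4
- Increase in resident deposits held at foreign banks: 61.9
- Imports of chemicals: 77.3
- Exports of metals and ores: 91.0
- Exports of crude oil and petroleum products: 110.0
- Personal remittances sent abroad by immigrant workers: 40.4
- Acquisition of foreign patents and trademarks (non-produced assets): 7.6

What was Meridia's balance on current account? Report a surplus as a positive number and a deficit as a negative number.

Goods: 60.1 - 77.3 + 110.0 + 91.0 = 183.8
Services: 51.7 - 11.0 = 40.7
Primary income: 75.4
Secondary income: -40.4 + 25.0 + 41.9 = 26.5
Current account = 183.8 + 40.7 + 75.4 + 26.5 = 326.4
(Excluded from the current account — financial account: foreign purchases of domestic corporate bonds 146.1, inward foreign direct investment in the manufacturing sector 106.4, purchases of foreign government bonds by domestic residents 138.1, increase in resident deposits held at foreign banks 61.9; capital account: acquisition of foreign patents and trademarks (non-produced assets) 7.6.)

326.4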